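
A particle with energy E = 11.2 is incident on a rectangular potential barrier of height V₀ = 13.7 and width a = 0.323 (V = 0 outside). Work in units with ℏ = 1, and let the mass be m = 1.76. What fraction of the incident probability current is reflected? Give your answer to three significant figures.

Since E < V₀ the interior solution is evanescent with decay constant κ = √(2m(V₀ − E))/ℏ = 2.966.
κa = 0.9582, sinh(κa) = 1.112.
Matching ψ, ψ′ at both faces gives T = [1 + V₀² sinh²(κa) / (4E(V₀ − E))]⁻¹ = 1/3.071 = 0.326.
R = 1 − T = 0.674.

R = 0.674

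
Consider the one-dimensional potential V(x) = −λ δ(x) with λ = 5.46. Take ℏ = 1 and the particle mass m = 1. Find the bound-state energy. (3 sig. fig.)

The bound state is ψ(x) = √κ e^{−κ|x|}. The derivative jump ψ'(0⁺) − ψ'(0⁻) = −(2mλ/ℏ²)ψ(0) fixes κ = mλ/ℏ² = 5.460.
Then E = −ℏ²κ²/(2m) = −mλ²/(2ℏ²) = -14.91.

E = -14.9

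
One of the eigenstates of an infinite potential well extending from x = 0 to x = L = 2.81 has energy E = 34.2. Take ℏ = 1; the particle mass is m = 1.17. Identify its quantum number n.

n = 8

For an infinite well E_n = n²π²ℏ²/(2mL²), so n = (L/πℏ)√(2mE).
n = (2.81/π) × √(2 × 1.17 × 34.2) = 8.002 → n = 8.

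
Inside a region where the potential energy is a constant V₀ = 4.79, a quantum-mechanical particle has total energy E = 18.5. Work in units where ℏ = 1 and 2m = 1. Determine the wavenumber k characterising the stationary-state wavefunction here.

With E > V₀ the solution is oscillatory, ψ ∝ e^{±ikx} with k = √(2m(E − V₀))/ℏ.
k = √(2 × 0.5 × 13.71) = 3.703.

k = 3.70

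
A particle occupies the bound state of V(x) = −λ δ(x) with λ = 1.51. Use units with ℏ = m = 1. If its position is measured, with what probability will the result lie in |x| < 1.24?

The normalised bound state is ψ = √κ e^{−κ|x|} with κ = mλ/ℏ² = 1.510.
P(|x| < d) = ∫_{−d}^{d} κ e^{−2κ|x|} dx = 1 − e^{−2κd} = 1 − e^{−3.745} = 0.9764.

P = 0.976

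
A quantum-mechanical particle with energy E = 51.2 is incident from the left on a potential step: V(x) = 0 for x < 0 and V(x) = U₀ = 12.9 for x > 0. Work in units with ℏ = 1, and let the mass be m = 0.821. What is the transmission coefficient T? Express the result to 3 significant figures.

T = 0.995

The wavenumbers are k₁ = √(2mE)/ℏ = 9.169 on the left and k₂ = √(2m(E − U₀))/ℏ = 7.930 on the right.
Continuity of ψ and ψ′ at the step yields the reflection amplitude r = (k₁ − k₂)/(k₁ + k₂) = 0.07245; thus R = |r|² = 0.005248, T = 0.9948.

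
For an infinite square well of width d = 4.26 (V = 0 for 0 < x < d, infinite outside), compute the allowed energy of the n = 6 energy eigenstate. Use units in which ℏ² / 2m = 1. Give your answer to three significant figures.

Requiring ψ(0) = ψ(d) = 0 quantises k = nπ/d, hence E_n = ℏ²k²/2m = n²π²ℏ²/(2md²).
E_6 = 6² × π² / (2 × 0.5 × 4.26²) = 19.58.

E = 19.6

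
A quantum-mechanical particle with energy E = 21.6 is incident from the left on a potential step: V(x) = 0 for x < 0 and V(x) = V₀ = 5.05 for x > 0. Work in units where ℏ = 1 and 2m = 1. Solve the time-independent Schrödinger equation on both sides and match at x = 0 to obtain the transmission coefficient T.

The wavenumbers are k₁ = √(2mE)/ℏ = 4.648 on the left and k₂ = √(2m(E − V₀))/ℏ = 4.068 on the right.
Continuity of ψ and ψ′ at the step yields the reflection amplitude r = (k₁ − k₂)/(k₁ + k₂) = 0.06648; thus R = |r|² = 0.004419, T = 0.9956.

T = 0.996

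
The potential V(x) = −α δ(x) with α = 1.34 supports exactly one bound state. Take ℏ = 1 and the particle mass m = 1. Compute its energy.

E = -0.898

For x ≠ 0 the bound state is ψ ∝ e^{−κ|x|}; integrating the TISE across the delta gives the cusp condition 2κ = 2mα/ℏ², so κ = 1.340.
Then E = −ℏ²κ²/(2m) = −mα²/(2ℏ²) = -0.8978.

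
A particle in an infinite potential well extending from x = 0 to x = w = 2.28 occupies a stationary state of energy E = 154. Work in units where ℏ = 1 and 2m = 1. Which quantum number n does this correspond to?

n = 9

For an infinite well E_n = n²π²ℏ²/(2mw²), so n = (w/πℏ)√(2mE).
n = (2.28/π) × √(2 × 0.5 × 154) = 9.006 → n = 9.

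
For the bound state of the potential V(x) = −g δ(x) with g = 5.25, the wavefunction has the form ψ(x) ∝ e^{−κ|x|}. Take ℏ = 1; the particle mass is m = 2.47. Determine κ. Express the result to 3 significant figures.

Integrate −(ℏ²/2m)ψ'' − gδ(x)ψ = Eψ from −ε to +ε: the ψ'' term gives ψ'(0⁺) − ψ'(0⁻) and the δ term gives −(2mg/ℏ²)ψ(0).
With ψ ∝ e^{−κ|x|} this yields −2κ = −2mg/ℏ², so κ = mg/ℏ² = 12.97.

κ = 13.0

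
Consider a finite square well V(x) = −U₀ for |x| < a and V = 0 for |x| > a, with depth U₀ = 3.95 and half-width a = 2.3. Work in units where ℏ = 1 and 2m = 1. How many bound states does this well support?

N = 3

Define the well-strength parameter z₀ = (a/ℏ)√(2mU₀) = 2.3 × √(2·0.5·3.95) = 4.571.
The even/odd transcendental equations gain one root per π/2 in z₀, giving N = 1 + ⌊2z₀/π⌋ = 1 + ⌊2.910⌋ = 3.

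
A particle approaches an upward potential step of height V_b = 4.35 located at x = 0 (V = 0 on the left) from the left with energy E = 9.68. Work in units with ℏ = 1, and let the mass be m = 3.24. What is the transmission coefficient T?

T = 0.978

The wavenumbers are k₁ = √(2mE)/ℏ = 7.920 on the left and k₂ = √(2m(E − V_b))/ℏ = 5.877 on the right.
Matching ψ and ψ′ at x = 0 gives r = (k₁ − k₂)/(k₁ + k₂), so R = r² = 0.02193 and T = 1 − R = 0.9781.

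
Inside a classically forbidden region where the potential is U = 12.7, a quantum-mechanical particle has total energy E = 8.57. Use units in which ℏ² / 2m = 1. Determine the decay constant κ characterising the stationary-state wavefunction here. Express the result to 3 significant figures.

κ = 2.03

Since E < U the TISE in this region is ψ'' = κ²ψ with κ = √(2m(U − E))/ℏ.
κ = √(2 × 0.5 × 4.13) = 2.032.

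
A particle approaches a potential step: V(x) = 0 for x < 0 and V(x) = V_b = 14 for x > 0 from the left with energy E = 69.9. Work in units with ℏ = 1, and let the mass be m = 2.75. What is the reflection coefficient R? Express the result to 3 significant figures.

On each side the TISE gives plane waves with k = √(2m(E − V))/ℏ: k₁ = √(2·2.75·69.9) = 19.61, k₂ = √(2·2.75·55.9) = 17.53.
Matching ψ and ψ′ at x = 0 gives r = (k₁ − k₂)/(k₁ + k₂), so R = r² = 0.003116 and T = 1 − R = 0.9969.

R = 0.00312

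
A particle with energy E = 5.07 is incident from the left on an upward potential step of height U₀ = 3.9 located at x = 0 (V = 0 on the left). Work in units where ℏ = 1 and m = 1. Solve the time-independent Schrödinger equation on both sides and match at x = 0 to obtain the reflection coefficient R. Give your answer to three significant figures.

R = 0.123

The wavenumbers are k₁ = √(2mE)/ℏ = 3.184 on the left and k₂ = √(2m(E − U₀))/ℏ = 1.530 on the right.
Matching ψ and ψ′ at x = 0 gives r = (k₁ − k₂)/(k₁ + k₂), so R = r² = 0.1232 and T = 1 − R = 0.8768.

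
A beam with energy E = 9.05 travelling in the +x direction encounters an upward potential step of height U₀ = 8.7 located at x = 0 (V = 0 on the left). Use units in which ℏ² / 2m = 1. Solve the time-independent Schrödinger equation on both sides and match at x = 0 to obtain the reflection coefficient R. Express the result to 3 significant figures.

R = 0.451

The wavenumbers are k₁ = √(2mE)/ℏ = 3.008 on the left and k₂ = √(2m(E − U₀))/ℏ = 0.5916 on the right.
Matching ψ and ψ′ at x = 0 gives r = (k₁ − k₂)/(k₁ + k₂), so R = r² = 0.4507 and T = 1 − R = 0.5493.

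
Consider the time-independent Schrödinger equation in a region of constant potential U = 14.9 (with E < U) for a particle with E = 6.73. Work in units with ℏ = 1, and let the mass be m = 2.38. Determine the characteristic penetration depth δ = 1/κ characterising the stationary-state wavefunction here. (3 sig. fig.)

Since E < U the TISE in this region is ψ'' = κ²ψ with κ = √(2m(U − E))/ℏ.
κ = √(2 × 2.38 × 8.17) = 6.236. The penetration depth is δ = 1/κ = 0.160.

δ = 0.160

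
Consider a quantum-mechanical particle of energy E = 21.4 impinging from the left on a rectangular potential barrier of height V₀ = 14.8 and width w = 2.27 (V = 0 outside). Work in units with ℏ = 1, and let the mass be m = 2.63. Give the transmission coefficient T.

T = 0.831

Above the barrier the interior wavenumber is k₂ = √(2m(E − V₀))/ℏ = 5.892, giving phase k₂w = 13.37.
T = [1 + V₀² sin²(k₂w) / (4E(E − V₀))]⁻¹ = 1/1.203 = 0.831.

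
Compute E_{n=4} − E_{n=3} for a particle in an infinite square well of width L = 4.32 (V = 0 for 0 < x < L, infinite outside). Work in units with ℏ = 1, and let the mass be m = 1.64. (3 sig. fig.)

E_n = n²π²ℏ²/(2mL²), so ΔE = (4² − 3²) π²ℏ²/(2mL²).
ΔE = 7 × π² / (2 × 1.64 × 4.32²) = 1.129.

ΔE = 1.13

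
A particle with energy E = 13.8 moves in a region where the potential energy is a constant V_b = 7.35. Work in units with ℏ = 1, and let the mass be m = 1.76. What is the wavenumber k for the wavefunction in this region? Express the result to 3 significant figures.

k = 4.76

With E > V_b the solution is oscillatory, ψ ∝ e^{±ikx} with k = √(2m(E − V_b))/ℏ.
k = √(2 × 1.76 × 6.45) = 4.765.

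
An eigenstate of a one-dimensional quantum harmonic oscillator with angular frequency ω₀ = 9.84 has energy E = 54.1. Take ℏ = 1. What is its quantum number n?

n = 5

Invert E_n = (n + ½)ℏω₀: n = E/ℏω₀ − ½ = 4.998, so n = 5.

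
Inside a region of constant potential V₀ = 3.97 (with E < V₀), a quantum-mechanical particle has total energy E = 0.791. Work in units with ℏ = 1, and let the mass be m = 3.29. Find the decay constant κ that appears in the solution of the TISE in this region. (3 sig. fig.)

κ = 4.57

Since E < V₀ the TISE in this region is ψ'' = κ²ψ with κ = √(2m(V₀ − E))/ℏ.
κ = √(2 × 3.29 × 3.179) = 4.574.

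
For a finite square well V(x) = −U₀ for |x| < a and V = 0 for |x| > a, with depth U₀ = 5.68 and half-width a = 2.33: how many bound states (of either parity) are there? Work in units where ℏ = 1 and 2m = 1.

The dimensionless depth is z₀ = a√(2mU₀)/ℏ = 2.33 × √(5.680) = 5.553.
A new bound state (alternating even/odd) appears each time z₀ passes a multiple of π/2, so N = ⌊2z₀/π⌋ + 1 = ⌊3.535⌋ + 1 = 4.

N = 4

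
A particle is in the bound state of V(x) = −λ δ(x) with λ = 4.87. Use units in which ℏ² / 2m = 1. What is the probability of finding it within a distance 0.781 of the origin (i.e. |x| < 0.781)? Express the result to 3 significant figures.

The normalised bound state is ψ = √κ e^{−κ|x|} with κ = mλ/ℏ² = 2.435.
P(|x| < d) = ∫_{−d}^{d} κ e^{−2κ|x|} dx = 1 − e^{−2κd} = 1 − e^{−3.803} = 0.9777.

P = 0.978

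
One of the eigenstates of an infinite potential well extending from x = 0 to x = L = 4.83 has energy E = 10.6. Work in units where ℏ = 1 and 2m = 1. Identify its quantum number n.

n = 5

From E_n = n²π²ℏ²/(2mL²) invert to n = √(2mL²E)/(πℏ).
n = (4.83/π) × √(2 × 0.5 × 10.6) = 5.006 → n = 5.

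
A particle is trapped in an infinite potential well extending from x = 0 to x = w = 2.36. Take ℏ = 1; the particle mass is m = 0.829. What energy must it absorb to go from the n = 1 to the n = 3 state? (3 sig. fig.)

ΔE = 8.55

E_n = n²π²ℏ²/(2mw²), so ΔE = (3² − 1²) π²ℏ²/(2mw²).
ΔE = 8 × π² / (2 × 0.829 × 2.36²) = 8.550.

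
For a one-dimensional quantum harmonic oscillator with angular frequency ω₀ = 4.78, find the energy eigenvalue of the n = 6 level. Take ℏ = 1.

The oscillator eigenvalues are E_n = ℏω₀(n + ½), so E_6 = 4.78 × 6.5 = 31.07.

E = 31.1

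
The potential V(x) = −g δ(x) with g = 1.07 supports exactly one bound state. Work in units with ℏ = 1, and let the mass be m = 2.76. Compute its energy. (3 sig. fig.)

For x ≠ 0 the bound state is ψ ∝ e^{−κ|x|}; integrating the TISE across the delta gives the cusp condition 2κ = 2mg/ℏ², so κ = 2.953.
Then E = −ℏ²κ²/(2m) = −mg²/(2ℏ²) = -1.580.

E = -1.58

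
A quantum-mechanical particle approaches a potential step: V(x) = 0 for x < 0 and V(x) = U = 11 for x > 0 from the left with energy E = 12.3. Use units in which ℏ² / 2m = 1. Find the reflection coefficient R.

On each side the TISE gives plane waves with k = √(2m(E − V))/ℏ: k₁ = √(2·½·12.3) = 3.507, k₂ = √(2·½·1.3) = 1.140.
Continuity of ψ and ψ′ at the step yields the reflection amplitude r = (k₁ − k₂)/(k₁ + k₂) = 0.5093; thus R = |r|² = 0.2594, T = 0.7406.

R = 0.259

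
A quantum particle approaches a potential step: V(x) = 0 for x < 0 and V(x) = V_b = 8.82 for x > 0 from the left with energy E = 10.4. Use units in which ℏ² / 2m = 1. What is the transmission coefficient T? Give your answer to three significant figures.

T = 0.807

On each side the TISE gives plane waves with k = √(2m(E − V))/ℏ: k₁ = √(2·½·10.4) = 3.225, k₂ = √(2·½·1.58) = 1.257.
Continuity of ψ and ψ′ at the step yields the reflection amplitude r = (k₁ − k₂)/(k₁ + k₂) = 0.4391; thus R = |r|² = 0.1928, T = 0.8072.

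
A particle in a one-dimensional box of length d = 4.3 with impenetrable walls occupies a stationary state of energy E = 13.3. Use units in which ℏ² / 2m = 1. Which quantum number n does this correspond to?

n = 5

From E_n = n²π²ℏ²/(2md²) invert to n = √(2md²E)/(πℏ).
n = (4.3/π) × √(2 × 0.5 × 13.3) = 4.992 → n = 5.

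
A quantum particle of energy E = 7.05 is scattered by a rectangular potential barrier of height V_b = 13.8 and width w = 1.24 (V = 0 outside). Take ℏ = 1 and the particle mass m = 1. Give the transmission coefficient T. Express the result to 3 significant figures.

Since E < V_b the interior solution is evanescent with decay constant κ = √(2m(V_b − E))/ℏ = 3.674.
κw = 4.556, sinh(κw) = 47.60.
The exact tunnelling result is T⁻¹ = 1 + V_b² sinh²(κw) / [4E(V_b − E)] = 2268, so T = 0.000441.

T = 0.000441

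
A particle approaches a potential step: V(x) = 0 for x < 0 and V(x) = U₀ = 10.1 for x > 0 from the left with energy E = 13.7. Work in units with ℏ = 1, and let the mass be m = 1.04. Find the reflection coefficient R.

The wavenumbers are k₁ = √(2mE)/ℏ = 5.338 on the left and k₂ = √(2m(E − U₀))/ℏ = 2.736 on the right.
Continuity of ψ and ψ′ at the step yields the reflection amplitude r = (k₁ − k₂)/(k₁ + k₂) = 0.3222; thus R = |r|² = 0.1038, T = 0.8962.

R = 0.104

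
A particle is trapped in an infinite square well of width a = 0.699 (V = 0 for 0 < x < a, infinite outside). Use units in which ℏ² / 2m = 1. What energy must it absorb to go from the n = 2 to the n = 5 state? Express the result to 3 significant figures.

ΔE = 424

E_n = n²π²ℏ²/(2ma²), so ΔE = (5² − 2²) π²ℏ²/(2ma²).
ΔE = 21 × π² / (2 × 0.5 × 0.699²) = 424.2.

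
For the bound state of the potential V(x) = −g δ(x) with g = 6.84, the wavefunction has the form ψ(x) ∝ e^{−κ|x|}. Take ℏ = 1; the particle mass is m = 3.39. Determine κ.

κ = 23.2

Integrate −(ℏ²/2m)ψ'' − gδ(x)ψ = Eψ from −ε to +ε: the ψ'' term gives ψ'(0⁺) − ψ'(0⁻) and the δ term gives −(2mg/ℏ²)ψ(0).
With ψ ∝ e^{−κ|x|} this yields −2κ = −2mg/ℏ², so κ = mg/ℏ² = 23.19.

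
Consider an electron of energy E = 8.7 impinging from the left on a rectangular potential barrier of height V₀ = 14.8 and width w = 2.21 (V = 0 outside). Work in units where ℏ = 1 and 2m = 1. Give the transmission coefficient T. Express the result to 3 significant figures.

Since E < V₀ the interior solution is evanescent with decay constant κ = √(2m(V₀ − E))/ℏ = 2.470.
κw = 5.458, sinh(κw) = 117.3.
Matching ψ, ψ′ at both faces gives T = [1 + V₀² sinh²(κw) / (4E(V₀ − E))]⁻¹ = 1/14210 = 0.0000704.

T = 0.0000704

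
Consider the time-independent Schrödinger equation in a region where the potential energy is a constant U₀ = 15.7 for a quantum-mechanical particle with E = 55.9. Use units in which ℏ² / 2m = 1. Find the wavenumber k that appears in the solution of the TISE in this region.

k = 6.34

With E > U₀ the solution is oscillatory, ψ ∝ e^{±ikx} with k = √(2m(E − U₀))/ℏ.
k = √(2 × 0.5 × 40.2) = 6.340.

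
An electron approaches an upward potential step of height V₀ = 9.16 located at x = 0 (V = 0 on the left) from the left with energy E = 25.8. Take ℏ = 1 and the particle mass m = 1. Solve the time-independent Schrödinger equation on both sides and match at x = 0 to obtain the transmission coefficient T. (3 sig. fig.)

The wavenumbers are k₁ = √(2mE)/ℏ = 7.183 on the left and k₂ = √(2m(E − V₀))/ℏ = 5.769 on the right.
Continuity of ψ and ψ′ at the step yields the reflection amplitude r = (k₁ − k₂)/(k₁ + k₂) = 0.1092; thus R = |r|² = 0.01193, T = 0.9881.

T = 0.988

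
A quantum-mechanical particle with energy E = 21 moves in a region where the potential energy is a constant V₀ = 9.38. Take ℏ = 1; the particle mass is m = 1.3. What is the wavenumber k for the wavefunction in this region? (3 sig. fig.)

With E > V₀ the solution is oscillatory, ψ ∝ e^{±ikx} with k = √(2m(E − V₀))/ℏ.
k = √(2 × 1.3 × 11.62) = 5.497.

k = 5.50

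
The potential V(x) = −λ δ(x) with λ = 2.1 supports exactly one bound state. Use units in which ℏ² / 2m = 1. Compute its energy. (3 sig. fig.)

For x ≠ 0 the bound state is ψ ∝ e^{−κ|x|}; integrating the TISE across the delta gives the cusp condition 2κ = 2mλ/ℏ², so κ = 1.050.
Then E = −ℏ²κ²/(2m) = −mλ²/(2ℏ²) = -1.103.

E = -1.10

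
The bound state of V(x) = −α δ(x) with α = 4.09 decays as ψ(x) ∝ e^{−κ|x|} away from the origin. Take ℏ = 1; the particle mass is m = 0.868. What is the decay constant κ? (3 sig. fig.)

Integrating the TISE across x = 0 gives the cusp condition ψ'(0⁺) − ψ'(0⁻) = −(2mα/ℏ²)ψ(0).
With ψ ∝ e^{−κ|x|} this yields −2κ = −2mα/ℏ², so κ = mα/ℏ² = 3.550.

κ = 3.55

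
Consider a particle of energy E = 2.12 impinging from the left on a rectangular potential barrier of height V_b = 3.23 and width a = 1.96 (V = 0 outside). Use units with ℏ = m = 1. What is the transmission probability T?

T = 0.0104

Since E < V_b the interior solution is evanescent with decay constant κ = √(2m(V_b − E))/ℏ = 1.490.
κa = 2.920, sinh(κa) = 9.247.
The exact tunnelling result is T⁻¹ = 1 + V_b² sinh²(κa) / [4E(V_b − E)] = 95.77, so T = 0.0104.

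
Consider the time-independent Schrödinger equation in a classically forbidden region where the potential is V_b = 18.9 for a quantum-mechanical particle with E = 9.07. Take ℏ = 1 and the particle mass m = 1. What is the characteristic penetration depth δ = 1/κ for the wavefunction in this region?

Since E < V_b the TISE in this region is ψ'' = κ²ψ with κ = √(2m(V_b − E))/ℏ.
κ = √(2 × 1 × 9.83) = 4.434. The penetration depth is δ = 1/κ = 0.226.

δ = 0.226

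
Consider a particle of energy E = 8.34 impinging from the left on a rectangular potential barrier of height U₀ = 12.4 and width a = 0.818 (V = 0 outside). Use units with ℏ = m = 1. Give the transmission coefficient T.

E < U₀: inside the barrier ψ ∝ e^{±κx} with κ = √(2m(U₀ − E))/ℏ = 2.850.
κa = 2.331, sinh(κa) = 5.095.
The exact tunnelling result is T⁻¹ = 1 + U₀² sinh²(κa) / [4E(U₀ − E)] = 30.47, so T = 0.0328.

T = 0.0328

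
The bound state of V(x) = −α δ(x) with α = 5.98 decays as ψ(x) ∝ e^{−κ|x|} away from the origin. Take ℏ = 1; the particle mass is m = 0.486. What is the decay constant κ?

κ = 2.91

Integrate −(ℏ²/2m)ψ'' − αδ(x)ψ = Eψ from −ε to +ε: the ψ'' term gives ψ'(0⁺) − ψ'(0⁻) and the δ term gives −(2mα/ℏ²)ψ(0).
With ψ ∝ e^{−κ|x|} this yields −2κ = −2mα/ℏ², so κ = mα/ℏ² = 2.906.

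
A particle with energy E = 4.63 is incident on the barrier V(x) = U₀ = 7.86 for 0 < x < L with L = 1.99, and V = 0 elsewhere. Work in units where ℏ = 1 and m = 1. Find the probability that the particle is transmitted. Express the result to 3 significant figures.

E < U₀: inside the barrier ψ ∝ e^{±κx} with κ = √(2m(U₀ − E))/ℏ = 2.542.
κL = 5.058, sinh(κL) = 78.63.
Matching ψ, ψ′ at both faces gives T = [1 + U₀² sinh²(κL) / (4E(U₀ − E))]⁻¹ = 1/6386 = 0.000157.

T = 0.000157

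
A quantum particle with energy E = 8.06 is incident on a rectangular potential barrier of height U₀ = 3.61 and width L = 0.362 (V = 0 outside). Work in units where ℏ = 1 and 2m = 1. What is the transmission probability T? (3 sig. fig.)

E > U₀: inside the barrier k₂ = √(2m(E − U₀))/ℏ = 2.110, k₂L = 0.7636.
T = [1 + U₀² sin²(k₂L) / (4E(E − U₀))]⁻¹ = 1/1.043 = 0.958.

T = 0.958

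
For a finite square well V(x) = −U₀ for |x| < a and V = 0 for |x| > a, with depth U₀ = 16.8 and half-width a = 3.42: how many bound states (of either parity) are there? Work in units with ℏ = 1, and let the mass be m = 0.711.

Define the well-strength parameter z₀ = (a/ℏ)√(2mU₀) = 3.42 × √(2·0.711·16.8) = 16.72.
The even/odd transcendental equations gain one root per π/2 in z₀, giving N = 1 + ⌊2z₀/π⌋ = 1 + ⌊10.64⌋ = 11.

N = 11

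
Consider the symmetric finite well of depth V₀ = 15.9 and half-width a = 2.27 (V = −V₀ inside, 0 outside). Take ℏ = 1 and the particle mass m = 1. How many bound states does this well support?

N = 9

Define the well-strength parameter z₀ = (a/ℏ)√(2mV₀) = 2.27 × √(2·1·15.9) = 12.80.
The even/odd transcendental equations gain one root per π/2 in z₀, giving N = 1 + ⌊2z₀/π⌋ = 1 + ⌊8.149⌋ = 9.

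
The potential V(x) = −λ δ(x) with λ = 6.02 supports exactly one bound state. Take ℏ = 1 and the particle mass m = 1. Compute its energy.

The bound state is ψ(x) = √κ e^{−κ|x|}. The derivative jump ψ'(0⁺) − ψ'(0⁻) = −(2mλ/ℏ²)ψ(0) fixes κ = mλ/ℏ² = 6.020.
Then E = −ℏ²κ²/(2m) = −mλ²/(2ℏ²) = -18.12.

E = -18.1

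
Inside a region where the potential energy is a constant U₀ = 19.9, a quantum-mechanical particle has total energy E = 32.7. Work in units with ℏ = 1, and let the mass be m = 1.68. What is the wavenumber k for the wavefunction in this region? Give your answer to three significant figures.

With E > U₀ the solution is oscillatory, ψ ∝ e^{±ikx} with k = √(2m(E − U₀))/ℏ.
k = √(2 × 1.68 × 12.8) = 6.558.

k = 6.56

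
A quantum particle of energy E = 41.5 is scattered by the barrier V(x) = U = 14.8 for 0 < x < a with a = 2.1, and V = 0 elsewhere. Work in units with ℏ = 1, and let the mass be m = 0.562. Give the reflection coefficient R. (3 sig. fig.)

E > U: inside the barrier k₂ = √(2m(E − U))/ℏ = 5.478, k₂a = 11.50.
Matching at both interfaces gives T⁻¹ = 1 + U² sin²(k₂a) / [4E(E − U)] = 1.038, hence T = 0.964.
R = 1 − T = 0.0363.

R = 0.0363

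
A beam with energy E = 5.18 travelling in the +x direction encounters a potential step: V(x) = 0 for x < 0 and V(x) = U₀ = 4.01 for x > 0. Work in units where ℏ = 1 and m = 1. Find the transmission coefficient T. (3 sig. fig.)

On each side the TISE gives plane waves with k = √(2m(E − V))/ℏ: k₁ = √(2·1·5.18) = 3.219, k₂ = √(2·1·1.17) = 1.530.
Continuity of ψ and ψ′ at the step yields the reflection amplitude r = (k₁ − k₂)/(k₁ + k₂) = 0.3557; thus R = |r|² = 0.1265, T = 0.8735.

T = 0.873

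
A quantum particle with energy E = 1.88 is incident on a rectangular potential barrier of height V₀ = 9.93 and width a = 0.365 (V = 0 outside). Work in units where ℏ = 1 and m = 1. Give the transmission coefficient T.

E < V₀: inside the barrier ψ ∝ e^{±κx} with κ = √(2m(V₀ − E))/ℏ = 4.012.
κa = 1.465, sinh(κa) = 2.047.
Matching ψ, ψ′ at both faces gives T = [1 + V₀² sinh²(κa) / (4E(V₀ − E))]⁻¹ = 1/7.827 = 0.128.

T = 0.128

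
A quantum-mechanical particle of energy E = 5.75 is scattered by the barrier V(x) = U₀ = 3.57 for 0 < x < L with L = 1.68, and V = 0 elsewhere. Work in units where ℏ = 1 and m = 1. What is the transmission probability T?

Above the barrier the interior wavenumber is k₂ = √(2m(E − U₀))/ℏ = 2.088, giving phase k₂L = 3.508.
Matching at both interfaces gives T⁻¹ = 1 + U₀² sin²(k₂L) / [4E(E − U₀)] = 1.033, hence T = 0.968.

T = 0.968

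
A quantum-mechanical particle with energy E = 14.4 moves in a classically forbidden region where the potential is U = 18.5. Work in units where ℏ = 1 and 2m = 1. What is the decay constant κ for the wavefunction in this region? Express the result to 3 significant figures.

κ = 2.02

Since E < U the TISE in this region is ψ'' = κ²ψ with κ = √(2m(U − E))/ℏ.
κ = √(2 × 0.5 × 4.1) = 2.025.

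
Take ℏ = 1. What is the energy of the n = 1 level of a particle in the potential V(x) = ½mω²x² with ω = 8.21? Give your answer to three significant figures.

E = 12.3

Using E_n = (n + ½)ℏω: E_1 = 1.5 × 8.21 = 12.32.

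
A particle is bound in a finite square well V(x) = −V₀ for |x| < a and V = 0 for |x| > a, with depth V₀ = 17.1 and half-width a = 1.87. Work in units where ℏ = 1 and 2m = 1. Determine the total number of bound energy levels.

N = 5

The dimensionless depth is z₀ = a√(2mV₀)/ℏ = 1.87 × √(17.10) = 7.733.
A new bound state (alternating even/odd) appears each time z₀ passes a multiple of π/2, so N = ⌊2z₀/π⌋ + 1 = ⌊4.923⌋ + 1 = 5.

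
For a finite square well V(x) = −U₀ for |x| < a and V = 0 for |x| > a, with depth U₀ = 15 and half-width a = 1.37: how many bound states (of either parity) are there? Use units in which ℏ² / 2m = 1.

N = 4

Define the well-strength parameter z₀ = (a/ℏ)√(2mU₀) = 1.37 × √(2·0.5·15) = 5.306.
A new bound state (alternating even/odd) appears each time z₀ passes a multiple of π/2, so N = ⌊2z₀/π⌋ + 1 = ⌊3.378⌋ + 1 = 4.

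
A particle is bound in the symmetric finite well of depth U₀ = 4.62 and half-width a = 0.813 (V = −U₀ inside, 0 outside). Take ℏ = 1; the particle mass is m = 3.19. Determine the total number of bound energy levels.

The dimensionless depth is z₀ = a√(2mU₀)/ℏ = 0.813 × √(29.48) = 4.414.
A new bound state (alternating even/odd) appears each time z₀ passes a multiple of π/2, so N = ⌊2z₀/π⌋ + 1 = ⌊2.810⌋ + 1 = 3.

N = 3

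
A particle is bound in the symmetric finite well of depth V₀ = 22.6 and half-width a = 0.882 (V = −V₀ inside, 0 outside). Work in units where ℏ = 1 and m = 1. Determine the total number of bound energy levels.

N = 4

The dimensionless depth is z₀ = a√(2mV₀)/ℏ = 0.882 × √(45.20) = 5.930.
The even/odd transcendental equations gain one root per π/2 in z₀, giving N = 1 + ⌊2z₀/π⌋ = 1 + ⌊3.775⌋ = 4.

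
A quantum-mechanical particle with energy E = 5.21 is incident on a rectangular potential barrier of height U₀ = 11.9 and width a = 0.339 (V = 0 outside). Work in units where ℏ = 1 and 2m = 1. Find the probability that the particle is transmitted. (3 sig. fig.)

T = 0.499

E < U₀: inside the barrier ψ ∝ e^{±κx} with κ = √(2m(U₀ − E))/ℏ = 2.587.
κa = 0.8768, sinh(κa) = 0.9936.
The exact tunnelling result is T⁻¹ = 1 + U₀² sinh²(κa) / [4E(U₀ − E)] = 2.003, so T = 0.499.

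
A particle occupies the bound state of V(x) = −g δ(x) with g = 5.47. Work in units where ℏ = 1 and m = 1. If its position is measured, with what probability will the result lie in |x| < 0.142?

P = 0.788

The normalised bound state is ψ = √κ e^{−κ|x|} with κ = mg/ℏ² = 5.470.
P(|x| < d) = ∫_{−d}^{d} κ e^{−2κ|x|} dx = 1 − e^{−2κd} = 1 − e^{−1.553} = 0.7885.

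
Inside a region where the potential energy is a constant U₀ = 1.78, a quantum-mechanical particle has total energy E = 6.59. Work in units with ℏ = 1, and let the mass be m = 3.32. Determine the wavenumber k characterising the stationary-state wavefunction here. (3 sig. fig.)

k = 5.65

With E > U₀ the solution is oscillatory, ψ ∝ e^{±ikx} with k = √(2m(E − U₀))/ℏ.
k = √(2 × 3.32 × 4.81) = 5.651.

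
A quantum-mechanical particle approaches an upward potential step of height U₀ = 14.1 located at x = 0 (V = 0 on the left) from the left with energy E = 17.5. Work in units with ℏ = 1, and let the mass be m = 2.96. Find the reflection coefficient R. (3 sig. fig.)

R = 0.151

The wavenumbers are k₁ = √(2mE)/ℏ = 10.18 on the left and k₂ = √(2m(E − U₀))/ℏ = 4.486 on the right.
Continuity of ψ and ψ′ at the step yields the reflection amplitude r = (k₁ − k₂)/(k₁ + k₂) = 0.3881; thus R = |r|² = 0.1507, T = 0.8493.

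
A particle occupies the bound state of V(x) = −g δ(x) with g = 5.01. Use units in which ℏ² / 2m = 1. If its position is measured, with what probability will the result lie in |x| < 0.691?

P = 0.969

The normalised bound state is ψ = √κ e^{−κ|x|} with κ = mg/ℏ² = 2.505.
P(|x| < d) = ∫_{−d}^{d} κ e^{−2κ|x|} dx = 1 − e^{−2κd} = 1 − e^{−3.462} = 0.9686.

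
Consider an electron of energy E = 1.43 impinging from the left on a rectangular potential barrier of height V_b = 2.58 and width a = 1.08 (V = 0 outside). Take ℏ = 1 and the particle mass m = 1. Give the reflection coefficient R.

R = 0.861

Since E < V_b the interior solution is evanescent with decay constant κ = √(2m(V_b − E))/ℏ = 1.517.
κa = 1.638, sinh(κa) = 2.475.
Matching ψ, ψ′ at both faces gives T = [1 + V_b² sinh²(κa) / (4E(V_b − E))]⁻¹ = 1/7.199 = 0.139.
R = 1 − T = 0.861.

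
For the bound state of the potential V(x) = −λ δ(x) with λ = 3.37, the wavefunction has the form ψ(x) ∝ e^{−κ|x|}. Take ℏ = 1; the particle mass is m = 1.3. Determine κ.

κ = 4.38

Integrating the TISE across x = 0 gives the cusp condition ψ'(0⁺) − ψ'(0⁻) = −(2mλ/ℏ²)ψ(0).
With ψ ∝ e^{−κ|x|} this yields −2κ = −2mλ/ℏ², so κ = mλ/ℏ² = 4.381.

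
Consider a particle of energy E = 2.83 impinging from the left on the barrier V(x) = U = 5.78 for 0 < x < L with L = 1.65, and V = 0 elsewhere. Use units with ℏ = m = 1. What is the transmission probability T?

T = 0.00132

Since E < U the interior solution is evanescent with decay constant κ = √(2m(U − E))/ℏ = 2.429.
κL = 4.008, sinh(κL) = 27.50.
Matching ψ, ψ′ at both faces gives T = [1 + U² sinh²(κL) / (4E(U − E))]⁻¹ = 1/757.8 = 0.00132.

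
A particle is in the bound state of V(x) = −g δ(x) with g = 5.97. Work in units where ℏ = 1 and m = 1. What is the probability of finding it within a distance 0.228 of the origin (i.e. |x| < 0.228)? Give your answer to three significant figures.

The normalised bound state is ψ = √κ e^{−κ|x|} with κ = mg/ℏ² = 5.970.
P(|x| < d) = ∫_{−d}^{d} κ e^{−2κ|x|} dx = 1 − e^{−2κd} = 1 − e^{−2.722} = 0.9343.

P = 0.934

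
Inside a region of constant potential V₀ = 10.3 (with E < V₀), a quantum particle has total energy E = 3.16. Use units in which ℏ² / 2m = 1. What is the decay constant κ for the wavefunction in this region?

Since E < V₀ the TISE in this region is ψ'' = κ²ψ with κ = √(2m(V₀ − E))/ℏ.
κ = √(2 × 0.5 × 7.14) = 2.672.

κ = 2.67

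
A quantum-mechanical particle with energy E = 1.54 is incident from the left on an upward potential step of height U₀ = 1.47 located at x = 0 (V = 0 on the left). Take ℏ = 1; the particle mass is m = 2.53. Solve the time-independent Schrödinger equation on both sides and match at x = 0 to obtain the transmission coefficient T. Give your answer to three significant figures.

T = 0.579

The wavenumbers are k₁ = √(2mE)/ℏ = 2.791 on the left and k₂ = √(2m(E − U₀))/ℏ = 0.5951 on the right.
Matching ψ and ψ′ at x = 0 gives r = (k₁ − k₂)/(k₁ + k₂), so R = r² = 0.4206 and T = 1 − R = 0.5794.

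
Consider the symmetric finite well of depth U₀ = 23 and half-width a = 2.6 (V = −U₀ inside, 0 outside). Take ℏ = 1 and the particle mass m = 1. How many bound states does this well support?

Define the well-strength parameter z₀ = (a/ℏ)√(2mU₀) = 2.6 × √(2·1·23) = 17.63.
The even/odd transcendental equations gain one root per π/2 in z₀, giving N = 1 + ⌊2z₀/π⌋ = 1 + ⌊11.23⌋ = 12.

N = 12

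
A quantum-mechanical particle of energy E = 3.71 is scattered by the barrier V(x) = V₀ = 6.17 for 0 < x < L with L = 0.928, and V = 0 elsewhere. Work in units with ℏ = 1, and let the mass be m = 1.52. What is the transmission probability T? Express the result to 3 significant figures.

Since E < V₀ the interior solution is evanescent with decay constant κ = √(2m(V₀ − E))/ℏ = 2.735.
κL = 2.538, sinh(κL) = 6.286.
Matching ψ, ψ′ at both faces gives T = [1 + V₀² sinh²(κL) / (4E(V₀ − E))]⁻¹ = 1/42.21 = 0.0237.

T = 0.0237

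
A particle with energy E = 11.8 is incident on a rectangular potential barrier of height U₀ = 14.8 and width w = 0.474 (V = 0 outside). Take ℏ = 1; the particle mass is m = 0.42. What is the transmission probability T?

T = 0.487

E < U₀: inside the barrier ψ ∝ e^{±κx} with κ = √(2m(U₀ − E))/ℏ = 1.587.
κw = 0.7525, sinh(κw) = 0.8255.
Matching ψ, ψ′ at both faces gives T = [1 + U₀² sinh²(κw) / (4E(U₀ − E))]⁻¹ = 1/2.054 = 0.487.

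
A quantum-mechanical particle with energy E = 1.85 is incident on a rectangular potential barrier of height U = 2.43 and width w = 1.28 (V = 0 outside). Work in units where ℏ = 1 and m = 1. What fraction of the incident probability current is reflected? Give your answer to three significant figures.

E < U: inside the barrier ψ ∝ e^{±κx} with κ = √(2m(U − E))/ℏ = 1.077.
κw = 1.379, sinh(κw) = 1.859.
Matching ψ, ψ′ at both faces gives T = [1 + U² sinh²(κw) / (4E(U − E))]⁻¹ = 1/5.753 = 0.174.
R = 1 − T = 0.826.

R = 0.826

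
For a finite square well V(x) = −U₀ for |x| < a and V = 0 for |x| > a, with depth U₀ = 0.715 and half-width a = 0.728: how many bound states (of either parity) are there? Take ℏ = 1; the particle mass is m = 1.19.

N = 1

The dimensionless depth is z₀ = a√(2mU₀)/ℏ = 0.728 × √(1.702) = 0.9497.
A new bound state (alternating even/odd) appears each time z₀ passes a multiple of π/2, so N = ⌊2z₀/π⌋ + 1 = ⌊0.6046⌋ + 1 = 1.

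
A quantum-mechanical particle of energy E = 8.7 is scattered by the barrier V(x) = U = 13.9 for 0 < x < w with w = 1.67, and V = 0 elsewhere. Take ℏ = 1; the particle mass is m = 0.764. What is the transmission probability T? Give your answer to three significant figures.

Since E < U the interior solution is evanescent with decay constant κ = √(2m(U − E))/ℏ = 2.819.
κw = 4.707, sinh(κw) = 55.38.
The exact tunnelling result is T⁻¹ = 1 + U² sinh²(κw) / [4E(U − E)] = 3275, so T = 0.000305.

T = 0.000305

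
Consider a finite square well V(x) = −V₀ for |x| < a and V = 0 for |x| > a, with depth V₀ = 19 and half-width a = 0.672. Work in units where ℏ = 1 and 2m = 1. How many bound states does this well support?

The dimensionless depth is z₀ = a√(2mV₀)/ℏ = 0.672 × √(19.00) = 2.929.
The even/odd transcendental equations gain one root per π/2 in z₀, giving N = 1 + ⌊2z₀/π⌋ = 1 + ⌊1.865⌋ = 2.

N = 2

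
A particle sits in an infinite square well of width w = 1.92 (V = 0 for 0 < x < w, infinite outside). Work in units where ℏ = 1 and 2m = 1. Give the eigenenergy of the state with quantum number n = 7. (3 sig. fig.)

Requiring ψ(0) = ψ(w) = 0 quantises k = nπ/w, hence E_n = ℏ²k²/2m = n²π²ℏ²/(2mw²).
E_7 = 7² × π² / (2 × 0.5 × 1.92²) = 131.2.

E = 131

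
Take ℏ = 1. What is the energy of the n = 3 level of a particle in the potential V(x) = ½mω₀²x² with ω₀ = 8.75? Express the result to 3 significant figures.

E = 30.6

The oscillator eigenvalues are E_n = ℏω₀(n + ½), so E_3 = 8.75 × 3.5 = 30.63.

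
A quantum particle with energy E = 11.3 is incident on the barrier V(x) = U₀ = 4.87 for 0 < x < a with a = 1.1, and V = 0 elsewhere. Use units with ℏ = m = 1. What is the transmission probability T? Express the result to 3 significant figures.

Above the barrier the interior wavenumber is k₂ = √(2m(E − U₀))/ℏ = 3.586, giving phase k₂a = 3.945.
Matching at both interfaces gives T⁻¹ = 1 + U₀² sin²(k₂a) / [4E(E − U₀)] = 1.042, hence T = 0.959.

T = 0.959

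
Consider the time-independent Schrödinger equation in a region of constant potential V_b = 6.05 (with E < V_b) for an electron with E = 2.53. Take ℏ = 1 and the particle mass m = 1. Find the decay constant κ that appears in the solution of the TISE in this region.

κ = 2.65

Since E < V_b the TISE in this region is ψ'' = κ²ψ with κ = √(2m(V_b − E))/ℏ.
κ = √(2 × 1 × 3.52) = 2.653.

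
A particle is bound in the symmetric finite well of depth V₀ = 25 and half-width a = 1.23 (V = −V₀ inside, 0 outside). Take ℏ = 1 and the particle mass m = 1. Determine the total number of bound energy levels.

N = 6

The dimensionless depth is z₀ = a√(2mV₀)/ℏ = 1.23 × √(50.00) = 8.697.
The even/odd transcendental equations gain one root per π/2 in z₀, giving N = 1 + ⌊2z₀/π⌋ = 1 + ⌊5.537⌋ = 6.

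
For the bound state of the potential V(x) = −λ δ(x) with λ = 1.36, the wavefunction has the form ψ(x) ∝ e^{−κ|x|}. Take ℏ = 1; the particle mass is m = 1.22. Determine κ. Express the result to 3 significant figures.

κ = 1.66

Integrating the TISE across x = 0 gives the cusp condition ψ'(0⁺) − ψ'(0⁻) = −(2mλ/ℏ²)ψ(0).
With ψ ∝ e^{−κ|x|} this yields −2κ = −2mλ/ℏ², so κ = mλ/ℏ² = 1.659.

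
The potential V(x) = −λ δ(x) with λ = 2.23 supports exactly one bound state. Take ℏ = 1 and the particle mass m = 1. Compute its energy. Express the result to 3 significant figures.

E = -2.49

For x ≠ 0 the bound state is ψ ∝ e^{−κ|x|}; integrating the TISE across the delta gives the cusp condition 2κ = 2mλ/ℏ², so κ = 2.230.
Then E = −ℏ²κ²/(2m) = −mλ²/(2ℏ²) = -2.486.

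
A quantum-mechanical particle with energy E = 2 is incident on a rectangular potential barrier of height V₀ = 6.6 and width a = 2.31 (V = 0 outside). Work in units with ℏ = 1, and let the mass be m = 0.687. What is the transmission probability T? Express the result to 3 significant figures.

T = 0.0000305

E < V₀: inside the barrier ψ ∝ e^{±κx} with κ = √(2m(V₀ − E))/ℏ = 2.514.
κa = 5.807, sinh(κa) = 166.4.
Matching ψ, ψ′ at both faces gives T = [1 + V₀² sinh²(κa) / (4E(V₀ − E))]⁻¹ = 1/32770 = 0.0000305.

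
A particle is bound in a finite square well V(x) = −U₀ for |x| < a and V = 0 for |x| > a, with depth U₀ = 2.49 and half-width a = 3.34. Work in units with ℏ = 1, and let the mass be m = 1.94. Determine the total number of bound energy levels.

Define the well-strength parameter z₀ = (a/ℏ)√(2mU₀) = 3.34 × √(2·1.94·2.49) = 10.38.
A new bound state (alternating even/odd) appears each time z₀ passes a multiple of π/2, so N = ⌊2z₀/π⌋ + 1 = ⌊6.609⌋ + 1 = 7.

N = 7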